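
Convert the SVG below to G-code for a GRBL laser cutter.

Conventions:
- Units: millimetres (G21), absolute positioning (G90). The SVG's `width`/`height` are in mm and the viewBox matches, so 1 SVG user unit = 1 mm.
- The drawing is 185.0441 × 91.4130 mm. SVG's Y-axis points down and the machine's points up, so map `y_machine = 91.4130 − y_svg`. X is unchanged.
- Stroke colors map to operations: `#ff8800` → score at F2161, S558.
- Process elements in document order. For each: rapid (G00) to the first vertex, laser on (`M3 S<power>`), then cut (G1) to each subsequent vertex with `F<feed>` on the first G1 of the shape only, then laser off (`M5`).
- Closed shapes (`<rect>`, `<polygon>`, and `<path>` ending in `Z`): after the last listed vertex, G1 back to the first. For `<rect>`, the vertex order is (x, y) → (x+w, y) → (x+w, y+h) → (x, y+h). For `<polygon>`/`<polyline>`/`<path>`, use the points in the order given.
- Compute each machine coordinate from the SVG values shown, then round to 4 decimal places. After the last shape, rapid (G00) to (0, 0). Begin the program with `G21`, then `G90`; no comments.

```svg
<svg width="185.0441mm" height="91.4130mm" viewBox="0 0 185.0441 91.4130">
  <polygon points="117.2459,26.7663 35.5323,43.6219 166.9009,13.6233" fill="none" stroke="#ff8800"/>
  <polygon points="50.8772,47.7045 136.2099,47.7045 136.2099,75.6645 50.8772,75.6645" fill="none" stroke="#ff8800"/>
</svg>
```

viewBox `0 0 185.0441 91.4130` with mm width/height → 1 unit = 1 mm. Flip: y_m = 91.4130 − y_svg.

**Shape 1** — `<polygon>` closed polygon, stroke `#ff8800` → score (S558, F2161). Machine vertices: (117.2459,64.6467) → (35.5323,47.7911) → (166.9009,77.7897) → (117.2459,64.6467). Closed: final G1 returns to the first vertex.

**Shape 2** — `<polygon>` rectangle, stroke `#ff8800` → score (S558, F2161). Machine vertices: (50.8772,43.7085) → (136.2099,43.7085) → (136.2099,15.7485) → (50.8772,15.7485) → (50.8772,43.7085). Closed: final G1 returns to the first vertex.

G21
G90
G00 X117.2459 Y64.6467
M3 S558
G1 X35.5323 Y47.7911 F2161
G1 X166.9009 Y77.7897
G1 X117.2459 Y64.6467
M5
G00 X50.8772 Y43.7085
M3 S558
G1 X136.2099 Y43.7085 F2161
G1 X136.2099 Y15.7485
G1 X50.8772 Y15.7485
G1 X50.8772 Y43.7085
M5
G00 X0.0000 Y0.0000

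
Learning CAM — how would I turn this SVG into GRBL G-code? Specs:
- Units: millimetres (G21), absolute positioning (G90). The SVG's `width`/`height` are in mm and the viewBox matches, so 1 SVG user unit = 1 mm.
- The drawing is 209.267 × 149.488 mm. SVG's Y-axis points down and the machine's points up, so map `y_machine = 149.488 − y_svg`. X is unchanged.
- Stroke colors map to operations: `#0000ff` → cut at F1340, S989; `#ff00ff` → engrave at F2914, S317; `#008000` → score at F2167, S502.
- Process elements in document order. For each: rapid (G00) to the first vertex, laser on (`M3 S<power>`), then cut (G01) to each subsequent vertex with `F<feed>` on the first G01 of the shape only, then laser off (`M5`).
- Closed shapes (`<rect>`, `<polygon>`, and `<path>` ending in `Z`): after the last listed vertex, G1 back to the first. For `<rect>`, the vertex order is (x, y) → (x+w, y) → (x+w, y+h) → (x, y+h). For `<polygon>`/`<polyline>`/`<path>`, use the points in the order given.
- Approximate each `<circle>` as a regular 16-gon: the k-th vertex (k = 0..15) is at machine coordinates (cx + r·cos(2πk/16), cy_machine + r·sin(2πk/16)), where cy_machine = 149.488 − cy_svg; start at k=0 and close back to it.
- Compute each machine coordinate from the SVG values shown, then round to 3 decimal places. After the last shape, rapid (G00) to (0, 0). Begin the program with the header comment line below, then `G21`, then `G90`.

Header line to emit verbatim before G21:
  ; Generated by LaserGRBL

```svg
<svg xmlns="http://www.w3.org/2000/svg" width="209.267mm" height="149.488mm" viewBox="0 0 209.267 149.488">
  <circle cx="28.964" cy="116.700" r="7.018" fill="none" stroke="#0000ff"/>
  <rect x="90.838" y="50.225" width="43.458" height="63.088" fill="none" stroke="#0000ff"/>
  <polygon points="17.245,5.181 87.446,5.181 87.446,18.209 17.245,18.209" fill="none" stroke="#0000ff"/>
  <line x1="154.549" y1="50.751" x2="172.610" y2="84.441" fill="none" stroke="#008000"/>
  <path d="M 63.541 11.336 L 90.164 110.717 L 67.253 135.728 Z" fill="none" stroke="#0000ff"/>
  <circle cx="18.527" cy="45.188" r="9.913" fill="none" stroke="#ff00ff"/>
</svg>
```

1 u = 1 mm; y_m = 149.488 − y.

[1] `<circle>` circle, #0000ff→cut S989 F1340: (35.982,32.788) → (35.448,35.474) → (33.926,37.750) → (31.650,39.272) → (28.964,39.806) → (26.278,39.272) → (24.002,37.750) → (22.480,35.474) → (21.946,32.788) → (22.480,30.102) → (24.002,27.826) → (26.278,26.304) → (28.964,25.770) → (31.650,26.304) → (33.926,27.826) → (35.448,30.102) → (35.982,32.788) (closed)

[2] `<rect>` rectangle, #0000ff→cut S989 F1340: (90.838,99.263) → (134.296,99.263) → (134.296,36.175) → (90.838,36.175) → (90.838,99.263) (closed)

[3] `<polygon>` rectangle, #0000ff→cut S989 F1340: (17.245,144.307) → (87.446,144.307) → (87.446,131.279) → (17.245,131.279) → (17.245,144.307) (closed)

[4] `<line>` line segment, #008000→score S502 F2167: (154.549,98.737) → (172.610,65.047)

[5] `<path>` closed polygon, #0000ff→cut S989 F1340: (63.541,138.152) → (90.164,38.771) → (67.253,13.760) → (63.541,138.152) (closed)

[6] `<circle>` circle, #ff00ff→engrave S317 F2914: (28.440,104.300) → (27.685,108.094) → (25.537,111.310) → (22.321,113.458) → (18.527,114.213) → (14.733,113.458) → (11.517,111.310) → (9.369,108.094) → (8.614,104.300) → (9.369,100.506) → (11.517,97.290) → (14.733,95.142) → (18.527,94.387) → (22.321,95.142) → (25.537,97.290) → (27.685,100.506) → (28.440,104.300) (closed)

; Generated by LaserGRBL
G21
G90
G00 X35.982 Y32.788
M3 S989
G01 X35.448 Y35.474 F1340
G01 X33.926 Y37.750
G01 X31.650 Y39.272
G01 X28.964 Y39.806
G01 X26.278 Y39.272
G01 X24.002 Y37.750
G01 X22.480 Y35.474
G01 X21.946 Y32.788
G01 X22.480 Y30.102
G01 X24.002 Y27.826
G01 X26.278 Y26.304
G01 X28.964 Y25.770
G01 X31.650 Y26.304
G01 X33.926 Y27.826
G01 X35.448 Y30.102
G01 X35.982 Y32.788
M5
G00 X90.838 Y99.263
M3 S989
G01 X134.296 Y99.263 F1340
G01 X134.296 Y36.175
G01 X90.838 Y36.175
G01 X90.838 Y99.263
M5
G00 X17.245 Y144.307
M3 S989
G01 X87.446 Y144.307 F1340
G01 X87.446 Y131.279
G01 X17.245 Y131.279
G01 X17.245 Y144.307
M5
G00 X154.549 Y98.737
M3 S502
G01 X172.610 Y65.047 F2167
M5
G00 X63.541 Y138.152
M3 S989
G01 X90.164 Y38.771 F1340
G01 X67.253 Y13.760
G01 X63.541 Y138.152
M5
G00 X28.440 Y104.300
M3 S317
G01 X27.685 Y108.094 F2914
G01 X25.537 Y111.310
G01 X22.321 Y113.458
G01 X18.527 Y114.213
G01 X14.733 Y113.458
G01 X11.517 Y111.310
G01 X9.369 Y108.094
G01 X8.614 Y104.300
G01 X9.369 Y100.506
G01 X11.517 Y97.290
G01 X14.733 Y95.142
G01 X18.527 Y94.387
G01 X22.321 Y95.142
G01 X25.537 Y97.290
G01 X27.685 Y100.506
G01 X28.440 Y104.300
M5
G00 X0.000 Y0.000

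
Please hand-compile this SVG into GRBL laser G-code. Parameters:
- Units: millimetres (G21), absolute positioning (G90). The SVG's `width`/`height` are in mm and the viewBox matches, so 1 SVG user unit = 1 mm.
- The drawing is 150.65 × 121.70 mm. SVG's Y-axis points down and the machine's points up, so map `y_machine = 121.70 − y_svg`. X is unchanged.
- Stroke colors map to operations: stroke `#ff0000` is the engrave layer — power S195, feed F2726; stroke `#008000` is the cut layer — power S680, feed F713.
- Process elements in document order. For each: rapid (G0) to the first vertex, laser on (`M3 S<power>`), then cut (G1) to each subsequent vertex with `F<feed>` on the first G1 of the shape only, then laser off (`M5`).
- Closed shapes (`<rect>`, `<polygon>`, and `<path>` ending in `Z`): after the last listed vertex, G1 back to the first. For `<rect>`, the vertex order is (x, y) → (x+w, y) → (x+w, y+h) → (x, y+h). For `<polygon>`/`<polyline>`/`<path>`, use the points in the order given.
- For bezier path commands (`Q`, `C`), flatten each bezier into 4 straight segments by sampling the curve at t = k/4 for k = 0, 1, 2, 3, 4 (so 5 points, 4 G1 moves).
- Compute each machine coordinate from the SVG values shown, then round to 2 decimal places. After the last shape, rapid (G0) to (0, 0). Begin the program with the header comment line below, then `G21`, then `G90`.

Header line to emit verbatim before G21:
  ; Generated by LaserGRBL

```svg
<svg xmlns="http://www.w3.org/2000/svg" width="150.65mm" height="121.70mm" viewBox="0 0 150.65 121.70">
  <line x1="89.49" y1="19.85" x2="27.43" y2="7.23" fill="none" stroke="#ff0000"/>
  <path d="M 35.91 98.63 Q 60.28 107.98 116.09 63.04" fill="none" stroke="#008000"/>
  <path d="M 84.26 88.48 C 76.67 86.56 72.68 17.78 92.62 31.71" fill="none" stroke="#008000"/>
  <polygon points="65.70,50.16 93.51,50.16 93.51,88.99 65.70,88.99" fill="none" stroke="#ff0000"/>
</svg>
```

; Generated by LaserGRBL
G21
G90
G0 X89.49 Y101.85
M3 S195
G1 X27.43 Y114.47 F2726
M5
G0 X35.91 Y23.07
M3 S680
G1 X50.06 Y21.79 F713
G1 X68.14 Y27.29
G1 X90.15 Y39.58
G1 X116.09 Y58.66
M5
G0 X84.26 Y33.22
M3 S680
G1 X79.56 Y44.86 F713
G1 X78.12 Y67.55
G1 X81.83 Y87.27
G1 X92.62 Y89.99
M5
G0 X65.70 Y71.54
M3 S195
G1 X93.51 Y71.54 F2726
G1 X93.51 Y32.71
G1 X65.70 Y32.71
G1 X65.70 Y71.54
M5
G0 X0.00 Y0.00

1 u = 1 mm; y_m = 121.70 − y.

[1] `<line>` line segment, #ff0000→engrave S195 F2726: (89.49,101.85) → (27.43,114.47)

[2] `<path>` quadratic bezier, #008000→cut S680 F713: (35.91,23.07) → (50.06,21.79) → (68.14,27.29) → (90.15,39.58) → (116.09,58.66)

[3] `<path>` cubic bezier, #008000→cut S680 F713: (84.26,33.22) → (79.56,44.86) → (78.12,67.55) → (81.83,87.27) → (92.62,89.99)

[4] `<polygon>` rectangle, #ff0000→engrave S195 F2726: (65.70,71.54) → (93.51,71.54) → (93.51,32.71) → (65.70,32.71) → (65.70,71.54) (closed)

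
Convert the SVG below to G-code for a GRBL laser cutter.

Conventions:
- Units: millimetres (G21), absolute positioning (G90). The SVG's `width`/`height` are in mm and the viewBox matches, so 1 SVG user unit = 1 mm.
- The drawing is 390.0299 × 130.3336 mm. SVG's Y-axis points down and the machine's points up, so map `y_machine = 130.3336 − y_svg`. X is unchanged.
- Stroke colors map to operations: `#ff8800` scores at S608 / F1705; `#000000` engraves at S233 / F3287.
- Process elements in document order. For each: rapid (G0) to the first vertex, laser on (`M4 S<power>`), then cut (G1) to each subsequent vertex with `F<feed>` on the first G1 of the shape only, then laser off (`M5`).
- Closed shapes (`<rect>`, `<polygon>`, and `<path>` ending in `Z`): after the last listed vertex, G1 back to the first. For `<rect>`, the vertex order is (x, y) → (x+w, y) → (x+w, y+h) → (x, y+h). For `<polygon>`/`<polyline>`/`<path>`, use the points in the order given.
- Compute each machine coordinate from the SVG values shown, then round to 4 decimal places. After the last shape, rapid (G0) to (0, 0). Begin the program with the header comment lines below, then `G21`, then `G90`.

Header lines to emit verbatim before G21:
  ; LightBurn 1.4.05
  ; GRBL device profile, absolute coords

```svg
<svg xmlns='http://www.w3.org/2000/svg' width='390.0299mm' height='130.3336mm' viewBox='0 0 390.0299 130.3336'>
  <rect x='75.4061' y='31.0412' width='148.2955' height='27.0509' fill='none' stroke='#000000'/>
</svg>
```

1 u = 1 mm; y_m = 130.3336 − y.

[1] `<rect>` rectangle, #000000→engrave S233 F3287: (75.4061,99.2924) → (223.7016,99.2924) → (223.7016,72.2415) → (75.4061,72.2415) → (75.4061,99.2924) (closed)

; LightBurn 1.4.05
; GRBL device profile, absolute coords
G21
G90
G0 X75.4061 Y99.2924
M4 S233
G1 X223.7016 Y99.2924 F3287
G1 X223.7016 Y72.2415
G1 X75.4061 Y72.2415
G1 X75.4061 Y99.2924
M5
G0 X0.0000 Y0.0000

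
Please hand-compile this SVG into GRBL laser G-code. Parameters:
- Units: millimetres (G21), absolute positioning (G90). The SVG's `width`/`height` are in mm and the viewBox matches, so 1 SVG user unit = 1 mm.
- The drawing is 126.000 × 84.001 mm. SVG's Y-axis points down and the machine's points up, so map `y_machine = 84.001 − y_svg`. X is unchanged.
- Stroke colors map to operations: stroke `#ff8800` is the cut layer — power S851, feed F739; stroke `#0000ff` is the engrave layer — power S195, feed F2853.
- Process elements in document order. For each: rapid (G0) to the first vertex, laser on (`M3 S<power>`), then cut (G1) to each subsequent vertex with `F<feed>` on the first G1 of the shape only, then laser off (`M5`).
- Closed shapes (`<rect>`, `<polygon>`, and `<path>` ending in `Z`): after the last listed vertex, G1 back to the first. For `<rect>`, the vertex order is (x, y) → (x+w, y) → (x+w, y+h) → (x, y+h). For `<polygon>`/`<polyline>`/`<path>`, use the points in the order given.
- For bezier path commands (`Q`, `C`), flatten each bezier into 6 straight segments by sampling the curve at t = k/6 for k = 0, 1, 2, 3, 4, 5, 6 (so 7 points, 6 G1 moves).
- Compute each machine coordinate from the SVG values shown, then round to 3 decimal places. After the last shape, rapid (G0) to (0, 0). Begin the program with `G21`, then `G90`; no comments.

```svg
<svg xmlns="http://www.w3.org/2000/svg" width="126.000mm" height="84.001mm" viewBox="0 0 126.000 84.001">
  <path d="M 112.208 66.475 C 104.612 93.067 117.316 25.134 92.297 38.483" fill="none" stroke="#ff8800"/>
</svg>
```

1 u = 1 mm; y_m = 84.001 − y.

[1] `<path>` cubic bezier, #ff8800→cut S851 F739: (112.208,17.526) → (109.833,11.293) → (109.230,15.931) → (108.786,26.556) → (106.891,38.284) → (101.932,46.233) → (92.297,45.518)

G21
G90
G0 X112.208 Y17.526
M3 S851
G1 X109.833 Y11.293 F739
G1 X109.230 Y15.931
G1 X108.786 Y26.556
G1 X106.891 Y38.284
G1 X101.932 Y46.233
G1 X92.297 Y45.518
M5
G0 X0.000 Y0.000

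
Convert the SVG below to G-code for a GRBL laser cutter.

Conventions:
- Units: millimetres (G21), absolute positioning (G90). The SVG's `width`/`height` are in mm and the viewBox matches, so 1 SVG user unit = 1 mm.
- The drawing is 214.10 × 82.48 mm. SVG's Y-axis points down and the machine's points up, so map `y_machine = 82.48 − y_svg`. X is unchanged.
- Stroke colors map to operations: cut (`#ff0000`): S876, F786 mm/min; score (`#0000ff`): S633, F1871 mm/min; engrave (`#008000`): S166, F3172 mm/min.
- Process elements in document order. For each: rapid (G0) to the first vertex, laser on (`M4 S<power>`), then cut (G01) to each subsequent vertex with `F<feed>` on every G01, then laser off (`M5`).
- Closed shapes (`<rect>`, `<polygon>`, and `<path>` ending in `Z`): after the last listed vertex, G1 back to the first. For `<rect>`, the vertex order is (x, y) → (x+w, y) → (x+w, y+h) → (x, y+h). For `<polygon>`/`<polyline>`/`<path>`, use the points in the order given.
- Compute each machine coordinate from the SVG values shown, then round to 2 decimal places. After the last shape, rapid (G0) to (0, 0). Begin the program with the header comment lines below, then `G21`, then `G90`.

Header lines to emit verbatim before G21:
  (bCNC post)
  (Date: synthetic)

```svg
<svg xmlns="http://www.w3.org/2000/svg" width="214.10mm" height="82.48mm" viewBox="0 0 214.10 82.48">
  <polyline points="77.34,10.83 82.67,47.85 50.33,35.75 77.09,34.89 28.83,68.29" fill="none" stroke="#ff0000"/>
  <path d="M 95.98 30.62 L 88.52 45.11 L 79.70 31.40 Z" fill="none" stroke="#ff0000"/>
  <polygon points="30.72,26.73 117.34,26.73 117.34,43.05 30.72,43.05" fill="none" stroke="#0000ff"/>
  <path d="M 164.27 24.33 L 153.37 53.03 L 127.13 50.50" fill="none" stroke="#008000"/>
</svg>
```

Since the viewBox matches the mm dimensions, user units are millimetres directly. The only transform is the Y-flip y_m = 82.48 − y_svg.

Shape 1 is a open polyline drawn with `<polyline>`. Its stroke #ff0000 means cut at S876, F786. After flipping Y the toolpath is (77.34,71.65) → (82.67,34.63) → (50.33,46.73) → (77.09,47.59) → (28.83,14.19).

Shape 2 is a regular polygon drawn with `<path>`. Its stroke #ff0000 means cut at S876, F786. After flipping Y the toolpath is (95.98,51.86) → (88.52,37.37) → (79.70,51.08) → (95.98,51.86), returning to the start.

Shape 3 is a rectangle drawn with `<polygon>`. Its stroke #0000ff means score at S633, F1871. After flipping Y the toolpath is (30.72,55.75) → (117.34,55.75) → (117.34,39.43) → (30.72,39.43) → (30.72,55.75), returning to the start.

Shape 4 is a open polyline drawn with `<path>`. Its stroke #008000 means engrave at S166, F3172. After flipping Y the toolpath is (164.27,58.15) → (153.37,29.45) → (127.13,31.98).

(bCNC post)
(Date: synthetic)
G21
G90
G0 X77.34 Y71.65
M4 S876
G01 X82.67 Y34.63 F786
G01 X50.33 Y46.73 F786
G01 X77.09 Y47.59 F786
G01 X28.83 Y14.19 F786
M5
G0 X95.98 Y51.86
M4 S876
G01 X88.52 Y37.37 F786
G01 X79.70 Y51.08 F786
G01 X95.98 Y51.86 F786
M5
G0 X30.72 Y55.75
M4 S633
G01 X117.34 Y55.75 F1871
G01 X117.34 Y39.43 F1871
G01 X30.72 Y39.43 F1871
G01 X30.72 Y55.75 F1871
M5
G0 X164.27 Y58.15
M4 S166
G01 X153.37 Y29.45 F3172
G01 X127.13 Y31.98 F3172
M5
G0 X0.00 Y0.00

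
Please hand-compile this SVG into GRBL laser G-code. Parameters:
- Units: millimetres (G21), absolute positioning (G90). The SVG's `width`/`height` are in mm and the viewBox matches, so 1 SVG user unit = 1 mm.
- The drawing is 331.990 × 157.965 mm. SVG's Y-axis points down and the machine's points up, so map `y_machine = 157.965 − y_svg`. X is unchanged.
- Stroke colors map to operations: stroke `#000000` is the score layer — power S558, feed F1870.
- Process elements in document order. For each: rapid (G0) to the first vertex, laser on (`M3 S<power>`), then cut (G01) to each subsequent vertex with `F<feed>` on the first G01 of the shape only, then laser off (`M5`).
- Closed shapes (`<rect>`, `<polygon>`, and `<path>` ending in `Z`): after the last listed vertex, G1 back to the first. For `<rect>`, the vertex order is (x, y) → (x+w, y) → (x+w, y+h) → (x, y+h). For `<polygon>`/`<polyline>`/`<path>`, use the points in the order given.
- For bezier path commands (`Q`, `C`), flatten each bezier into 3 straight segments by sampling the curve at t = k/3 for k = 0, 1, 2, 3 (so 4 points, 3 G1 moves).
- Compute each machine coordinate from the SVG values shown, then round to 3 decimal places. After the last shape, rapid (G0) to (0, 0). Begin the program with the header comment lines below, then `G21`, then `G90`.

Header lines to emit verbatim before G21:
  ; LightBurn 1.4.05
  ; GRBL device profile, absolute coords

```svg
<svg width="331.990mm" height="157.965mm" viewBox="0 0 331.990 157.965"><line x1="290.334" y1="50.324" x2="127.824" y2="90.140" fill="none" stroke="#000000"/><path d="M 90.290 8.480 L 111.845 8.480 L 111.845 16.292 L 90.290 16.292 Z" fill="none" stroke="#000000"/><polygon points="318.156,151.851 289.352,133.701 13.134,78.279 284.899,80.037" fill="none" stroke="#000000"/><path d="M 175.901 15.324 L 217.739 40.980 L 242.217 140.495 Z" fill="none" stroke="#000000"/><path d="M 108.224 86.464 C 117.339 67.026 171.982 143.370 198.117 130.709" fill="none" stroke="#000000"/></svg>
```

Since the viewBox matches the mm dimensions, user units are millimetres directly. The only transform is the Y-flip y_m = 157.965 − y_svg.

Shape 1 is a line segment drawn with `<line>`. Its stroke #000000 means score at S558, F1870. After flipping Y the toolpath is (290.334,107.641) → (127.824,67.825).

Shape 2 is a rectangle drawn with `<path>`. Its stroke #000000 means score at S558, F1870. After flipping Y the toolpath is (90.290,149.485) → (111.845,149.485) → (111.845,141.673) → (90.290,141.673) → (90.290,149.485), returning to the start.

Shape 3 is a closed polygon drawn with `<polygon>`. Its stroke #000000 means score at S558, F1870. After flipping Y the toolpath is (318.156,6.114) → (289.352,24.264) → (13.134,79.686) → (284.899,77.928) → (318.156,6.114), returning to the start.

Shape 4 is a closed polygon drawn with `<path>`. Its stroke #000000 means score at S558, F1870. After flipping Y the toolpath is (175.901,142.641) → (217.739,116.985) → (242.217,17.470) → (175.901,142.641), returning to the start.

Shape 5 is a cubic bezier drawn with `<path>`. Its stroke #000000 means score at S558, F1870. After flipping Y the toolpath is (108.224,71.501) → (129.773,65.856) → (165.221,37.419) → (198.117,27.256).

; LightBurn 1.4.05
; GRBL device profile, absolute coords
G21
G90
G0 X290.334 Y107.641
M3 S558
G01 X127.824 Y67.825 F1870
M5
G0 X90.290 Y149.485
M3 S558
G01 X111.845 Y149.485 F1870
G01 X111.845 Y141.673
G01 X90.290 Y141.673
G01 X90.290 Y149.485
M5
G0 X318.156 Y6.114
M3 S558
G01 X289.352 Y24.264 F1870
G01 X13.134 Y79.686
G01 X284.899 Y77.928
G01 X318.156 Y6.114
M5
G0 X175.901 Y142.641
M3 S558
G01 X217.739 Y116.985 F1870
G01 X242.217 Y17.470
G01 X175.901 Y142.641
M5
G0 X108.224 Y71.501
M3 S558
G01 X129.773 Y65.856 F1870
G01 X165.221 Y37.419
G01 X198.117 Y27.256
M5
G0 X0.000 Y0.000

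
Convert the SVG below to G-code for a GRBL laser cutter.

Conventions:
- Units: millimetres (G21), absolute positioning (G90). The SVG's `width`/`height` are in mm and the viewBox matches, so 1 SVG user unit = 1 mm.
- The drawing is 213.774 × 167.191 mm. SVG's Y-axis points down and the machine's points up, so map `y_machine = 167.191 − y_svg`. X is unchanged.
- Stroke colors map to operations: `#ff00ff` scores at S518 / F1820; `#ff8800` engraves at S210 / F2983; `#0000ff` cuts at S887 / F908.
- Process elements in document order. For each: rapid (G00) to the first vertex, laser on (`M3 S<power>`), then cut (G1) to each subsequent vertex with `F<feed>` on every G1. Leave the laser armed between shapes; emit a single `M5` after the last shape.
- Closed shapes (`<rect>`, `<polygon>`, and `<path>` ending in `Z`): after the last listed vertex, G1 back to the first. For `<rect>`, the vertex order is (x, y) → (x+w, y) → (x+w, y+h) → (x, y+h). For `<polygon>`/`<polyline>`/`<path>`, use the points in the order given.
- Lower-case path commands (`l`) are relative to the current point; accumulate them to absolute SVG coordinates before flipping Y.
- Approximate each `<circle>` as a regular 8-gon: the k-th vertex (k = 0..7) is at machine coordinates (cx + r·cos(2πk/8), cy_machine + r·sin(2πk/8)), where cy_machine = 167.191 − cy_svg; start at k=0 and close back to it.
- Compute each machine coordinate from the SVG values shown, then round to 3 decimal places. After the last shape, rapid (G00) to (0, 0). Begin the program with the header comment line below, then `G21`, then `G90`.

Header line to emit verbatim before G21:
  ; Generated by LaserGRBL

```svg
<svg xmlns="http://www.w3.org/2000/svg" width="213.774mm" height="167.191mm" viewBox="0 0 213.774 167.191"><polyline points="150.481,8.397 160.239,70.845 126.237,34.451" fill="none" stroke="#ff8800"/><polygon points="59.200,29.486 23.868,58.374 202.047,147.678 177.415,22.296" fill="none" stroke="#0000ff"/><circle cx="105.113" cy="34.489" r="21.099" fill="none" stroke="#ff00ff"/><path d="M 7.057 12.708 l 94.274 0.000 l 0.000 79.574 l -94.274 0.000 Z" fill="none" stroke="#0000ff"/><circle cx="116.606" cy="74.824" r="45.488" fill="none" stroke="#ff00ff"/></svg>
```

; Generated by LaserGRBL
G21
G90
G00 X150.481 Y158.794
M3 S210
G1 X160.239 Y96.346 F2983
G1 X126.237 Y132.740 F2983
G00 X59.200 Y137.705
M3 S887
G1 X23.868 Y108.817 F908
G1 X202.047 Y19.513 F908
G1 X177.415 Y144.895 F908
G1 X59.200 Y137.705 F908
G00 X126.212 Y132.702
M3 S518
G1 X120.032 Y147.621 F1820
G1 X105.113 Y153.801 F1820
G1 X90.194 Y147.621 F1820
G1 X84.014 Y132.702 F1820
G1 X90.194 Y117.783 F1820
G1 X105.113 Y111.603 F1820
G1 X120.032 Y117.783 F1820
G1 X126.212 Y132.702 F1820
G00 X7.057 Y154.483
M3 S887
G1 X101.331 Y154.483 F908
G1 X101.331 Y74.909 F908
G1 X7.057 Y74.909 F908
G1 X7.057 Y154.483 F908
G00 X162.094 Y92.367
M3 S518
G1 X148.771 Y124.532 F1820
G1 X116.606 Y137.855 F1820
G1 X84.441 Y124.532 F1820
G1 X71.118 Y92.367 F1820
G1 X84.441 Y60.202 F1820
G1 X116.606 Y46.879 F1820
G1 X148.771 Y60.202 F1820
G1 X162.094 Y92.367 F1820
M5
G00 X0.000 Y0.000

Since the viewBox matches the mm dimensions, user units are millimetres directly. The only transform is the Y-flip y_m = 167.191 − y_svg.

Shape 1 is a open polyline drawn with `<polyline>`. Its stroke #ff8800 means engrave at S210, F2983. After flipping Y the toolpath is (150.481,158.794) → (160.239,96.346) → (126.237,132.740).

Shape 2 is a closed polygon drawn with `<polygon>`. Its stroke #0000ff means cut at S887, F908. After flipping Y the toolpath is (59.200,137.705) → (23.868,108.817) → (202.047,19.513) → (177.415,144.895) → (59.200,137.705), returning to the start.

Shape 3 is a circle drawn with `<circle>`. Its stroke #ff00ff means score at S518, F1820. After flipping Y the toolpath is (126.212,132.702) → (120.032,147.621) → (105.113,153.801) → (90.194,147.621) → (84.014,132.702) → (90.194,117.783) → (105.113,111.603) → (120.032,117.783) → (126.212,132.702), returning to the start.

Shape 4 is a rectangle drawn with `<path>`. Its stroke #0000ff means cut at S887, F908. After flipping Y the toolpath is (7.057,154.483) → (101.331,154.483) → (101.331,74.909) → (7.057,74.909) → (7.057,154.483), returning to the start.

Shape 5 is a circle drawn with `<circle>`. Its stroke #ff00ff means score at S518, F1820. After flipping Y the toolpath is (162.094,92.367) → (148.771,124.532) → (116.606,137.855) → (84.441,124.532) → (71.118,92.367) → (84.441,60.202) → (116.606,46.879) → (148.771,60.202) → (162.094,92.367), returning to the start.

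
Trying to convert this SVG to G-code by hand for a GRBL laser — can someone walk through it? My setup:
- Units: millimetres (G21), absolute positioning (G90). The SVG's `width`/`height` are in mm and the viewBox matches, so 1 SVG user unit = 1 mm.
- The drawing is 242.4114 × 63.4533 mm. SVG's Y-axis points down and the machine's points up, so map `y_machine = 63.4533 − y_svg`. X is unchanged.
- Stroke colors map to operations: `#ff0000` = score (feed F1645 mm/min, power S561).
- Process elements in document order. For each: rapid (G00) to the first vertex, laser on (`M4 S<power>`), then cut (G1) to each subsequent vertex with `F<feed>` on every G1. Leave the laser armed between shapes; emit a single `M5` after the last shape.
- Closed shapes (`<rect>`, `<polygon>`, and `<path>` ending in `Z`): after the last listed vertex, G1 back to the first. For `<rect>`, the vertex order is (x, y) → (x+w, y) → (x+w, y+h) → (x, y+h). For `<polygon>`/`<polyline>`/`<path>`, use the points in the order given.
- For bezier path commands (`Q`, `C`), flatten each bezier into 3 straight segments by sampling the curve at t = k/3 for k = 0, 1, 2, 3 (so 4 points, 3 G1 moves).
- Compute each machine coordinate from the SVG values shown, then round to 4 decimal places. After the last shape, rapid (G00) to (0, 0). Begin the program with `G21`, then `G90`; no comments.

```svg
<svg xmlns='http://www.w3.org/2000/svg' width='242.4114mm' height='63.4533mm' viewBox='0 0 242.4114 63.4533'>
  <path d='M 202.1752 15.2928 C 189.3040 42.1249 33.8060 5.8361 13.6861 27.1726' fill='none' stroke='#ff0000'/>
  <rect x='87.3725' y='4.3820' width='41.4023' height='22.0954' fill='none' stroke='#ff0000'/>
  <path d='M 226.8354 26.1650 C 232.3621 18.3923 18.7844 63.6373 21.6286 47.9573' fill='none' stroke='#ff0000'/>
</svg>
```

G21
G90
G00 X202.1752 Y48.1605
M4 S561
G1 X152.0582 Y37.8966 F1645
G1 X68.6356 Y42.8808 F1645
G1 X13.6861 Y36.2807 F1645
G00 X87.3725 Y59.0713
M4 S561
G1 X128.7748 Y59.0713 F1645
G1 X128.7748 Y36.9759 F1645
G1 X87.3725 Y36.9759 F1645
G1 X87.3725 Y59.0713 F1645
G00 X226.8354 Y37.2883
M4 S561
G1 X175.4579 Y31.6085 F1645
G1 X74.7944 Y15.9042 F1645
G1 X21.6286 Y15.4960 F1645
M5
G00 X0.0000 Y0.0000

Since the viewBox matches the mm dimensions, user units are millimetres directly. The only transform is the Y-flip y_m = 63.4533 − y_svg.

Shape 1 is a cubic bezier drawn with `<path>`. Its stroke #ff0000 means score at S561, F1645. After flipping Y the toolpath is (202.1752,48.1605) → (152.0582,37.8966) → (68.6356,42.8808) → (13.6861,36.2807).

Shape 2 is a rectangle drawn with `<rect>`. Its stroke #ff0000 means score at S561, F1645. After flipping Y the toolpath is (87.3725,59.0713) → (128.7748,59.0713) → (128.7748,36.9759) → (87.3725,36.9759) → (87.3725,59.0713), returning to the start.

Shape 3 is a cubic bezier drawn with `<path>`. Its stroke #ff0000 means score at S561, F1645. After flipping Y the toolpath is (226.8354,37.2883) → (175.4579,31.6085) → (74.7944,15.9042) → (21.6286,15.4960).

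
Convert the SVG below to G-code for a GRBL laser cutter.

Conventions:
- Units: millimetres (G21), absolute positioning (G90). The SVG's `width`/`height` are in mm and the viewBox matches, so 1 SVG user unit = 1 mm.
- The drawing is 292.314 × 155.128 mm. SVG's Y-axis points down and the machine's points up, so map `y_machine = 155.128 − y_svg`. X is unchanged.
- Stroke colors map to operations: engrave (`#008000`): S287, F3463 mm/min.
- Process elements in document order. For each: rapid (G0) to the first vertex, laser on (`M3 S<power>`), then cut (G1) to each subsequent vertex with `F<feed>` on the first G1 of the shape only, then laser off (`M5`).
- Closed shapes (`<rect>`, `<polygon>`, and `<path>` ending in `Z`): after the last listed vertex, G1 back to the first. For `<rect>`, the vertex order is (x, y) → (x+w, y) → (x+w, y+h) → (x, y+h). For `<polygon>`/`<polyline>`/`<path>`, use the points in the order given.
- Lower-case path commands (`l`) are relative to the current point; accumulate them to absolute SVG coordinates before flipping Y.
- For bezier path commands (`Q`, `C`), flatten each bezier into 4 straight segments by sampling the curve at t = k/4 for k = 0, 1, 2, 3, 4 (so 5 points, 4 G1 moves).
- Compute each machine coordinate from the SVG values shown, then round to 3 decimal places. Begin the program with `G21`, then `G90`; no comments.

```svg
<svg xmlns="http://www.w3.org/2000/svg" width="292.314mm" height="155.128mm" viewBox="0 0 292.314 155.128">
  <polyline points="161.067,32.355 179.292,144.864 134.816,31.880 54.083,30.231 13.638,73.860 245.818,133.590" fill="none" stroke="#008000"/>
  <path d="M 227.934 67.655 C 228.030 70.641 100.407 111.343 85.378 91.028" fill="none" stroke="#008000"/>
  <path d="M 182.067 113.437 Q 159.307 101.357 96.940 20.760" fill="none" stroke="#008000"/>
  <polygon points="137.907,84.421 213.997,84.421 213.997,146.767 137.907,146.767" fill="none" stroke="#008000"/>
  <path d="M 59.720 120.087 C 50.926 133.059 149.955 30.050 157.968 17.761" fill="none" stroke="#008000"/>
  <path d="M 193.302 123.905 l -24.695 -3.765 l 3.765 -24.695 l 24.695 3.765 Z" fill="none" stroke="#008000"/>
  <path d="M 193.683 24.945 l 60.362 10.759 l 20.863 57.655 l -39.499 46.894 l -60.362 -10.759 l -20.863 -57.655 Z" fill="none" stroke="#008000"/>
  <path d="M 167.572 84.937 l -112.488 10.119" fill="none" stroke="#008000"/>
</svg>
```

Since the viewBox matches the mm dimensions, user units are millimetres directly. The only transform is the Y-flip y_m = 155.128 − y_svg.

Shape 1 is a open polyline drawn with `<polyline>`. Its stroke #008000 means engrave at S287, F3463. After flipping Y the toolpath is (161.067,122.773) → (179.292,10.264) → (134.816,123.248) → (54.083,124.897) → (13.638,81.268) → (245.818,21.538).

Shape 2 is a cubic bezier drawn with `<path>`. Its stroke #008000 means engrave at S287, F3463. After flipping Y the toolpath is (227.934,87.473) → (207.814,79.704) → (162.328,67.049) → (114.006,58.762) → (85.378,64.100).

Shape 3 is a quadratic bezier drawn with `<path>`. Its stroke #008000 means engrave at S287, F3463. After flipping Y the toolpath is (182.067,41.691) → (168.212,52.013) → (149.405,70.900) → (125.648,98.352) → (96.940,134.368).

Shape 4 is a rectangle drawn with `<polygon>`. Its stroke #008000 means engrave at S287, F3463. After flipping Y the toolpath is (137.907,70.707) → (213.997,70.707) → (213.997,8.361) → (137.907,8.361) → (137.907,70.707), returning to the start.

Shape 5 is a cubic bezier drawn with `<path>`. Its stroke #008000 means engrave at S287, F3463. After flipping Y the toolpath is (59.720,35.041) → (70.234,43.829) → (102.541,76.731) → (138.000,114.370) → (157.968,137.367).

Shape 6 is a regular polygon drawn with `<path>`. Its stroke #008000 means engrave at S287, F3463. After flipping Y the toolpath is (193.302,31.223) → (168.607,34.988) → (172.372,59.683) → (197.067,55.918) → (193.302,31.223), returning to the start.

Shape 7 is a regular polygon drawn with `<path>`. Its stroke #008000 means engrave at S287, F3463. After flipping Y the toolpath is (193.683,130.183) → (254.045,119.424) → (274.908,61.769) → (235.409,14.875) → (175.047,25.634) → (154.184,83.289) → (193.683,130.183), returning to the start.

Shape 8 is a line segment drawn with `<path>`. Its stroke #008000 means engrave at S287, F3463. After flipping Y the toolpath is (167.572,70.191) → (55.084,60.072).

G21
G90
G0 X161.067 Y122.773
M3 S287
G1 X179.292 Y10.264 F3463
G1 X134.816 Y123.248
G1 X54.083 Y124.897
G1 X13.638 Y81.268
G1 X245.818 Y21.538
M5
G0 X227.934 Y87.473
M3 S287
G1 X207.814 Y79.704 F3463
G1 X162.328 Y67.049
G1 X114.006 Y58.762
G1 X85.378 Y64.100
M5
G0 X182.067 Y41.691
M3 S287
G1 X168.212 Y52.013 F3463
G1 X149.405 Y70.900
G1 X125.648 Y98.352
G1 X96.940 Y134.368
M5
G0 X137.907 Y70.707
M3 S287
G1 X213.997 Y70.707 F3463
G1 X213.997 Y8.361
G1 X137.907 Y8.361
G1 X137.907 Y70.707
M5
G0 X59.720 Y35.041
M3 S287
G1 X70.234 Y43.829 F3463
G1 X102.541 Y76.731
G1 X138.000 Y114.370
G1 X157.968 Y137.367
M5
G0 X193.302 Y31.223
M3 S287
G1 X168.607 Y34.988 F3463
G1 X172.372 Y59.683
G1 X197.067 Y55.918
G1 X193.302 Y31.223
M5
G0 X193.683 Y130.183
M3 S287
G1 X254.045 Y119.424 F3463
G1 X274.908 Y61.769
G1 X235.409 Y14.875
G1 X175.047 Y25.634
G1 X154.184 Y83.289
G1 X193.683 Y130.183
M5
G0 X167.572 Y70.191
M3 S287
G1 X55.084 Y60.072 F3463
M5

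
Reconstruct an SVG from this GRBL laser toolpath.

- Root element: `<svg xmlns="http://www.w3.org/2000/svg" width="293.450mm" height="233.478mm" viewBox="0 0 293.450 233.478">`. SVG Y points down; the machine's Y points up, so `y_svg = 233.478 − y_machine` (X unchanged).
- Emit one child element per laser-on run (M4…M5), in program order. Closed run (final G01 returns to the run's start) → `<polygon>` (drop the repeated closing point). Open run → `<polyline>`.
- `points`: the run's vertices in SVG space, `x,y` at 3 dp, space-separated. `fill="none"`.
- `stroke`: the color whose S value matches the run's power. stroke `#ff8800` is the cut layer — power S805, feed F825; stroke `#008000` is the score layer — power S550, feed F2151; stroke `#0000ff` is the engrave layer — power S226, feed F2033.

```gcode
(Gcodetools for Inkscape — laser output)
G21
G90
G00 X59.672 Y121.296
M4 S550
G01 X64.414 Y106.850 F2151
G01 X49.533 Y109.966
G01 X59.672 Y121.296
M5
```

Machine Y-up, SVG Y-down with viewBox height 233.478, so y_svg = 233.478 − y_machine; X carries over. Every run uses S550, so all elements get stroke `#008000` (score).

Run 1: The run returns to its start, so emit a `<polygon>` with points (Y-flipped): 59.672,112.182 64.414,126.628 49.533,123.512.

<svg xmlns="http://www.w3.org/2000/svg" width="293.450mm" height="233.478mm" viewBox="0 0 293.450 233.478">
  <polygon points="59.672,112.182 64.414,126.628 49.533,123.512" fill="none" stroke="#008000"/>
</svg>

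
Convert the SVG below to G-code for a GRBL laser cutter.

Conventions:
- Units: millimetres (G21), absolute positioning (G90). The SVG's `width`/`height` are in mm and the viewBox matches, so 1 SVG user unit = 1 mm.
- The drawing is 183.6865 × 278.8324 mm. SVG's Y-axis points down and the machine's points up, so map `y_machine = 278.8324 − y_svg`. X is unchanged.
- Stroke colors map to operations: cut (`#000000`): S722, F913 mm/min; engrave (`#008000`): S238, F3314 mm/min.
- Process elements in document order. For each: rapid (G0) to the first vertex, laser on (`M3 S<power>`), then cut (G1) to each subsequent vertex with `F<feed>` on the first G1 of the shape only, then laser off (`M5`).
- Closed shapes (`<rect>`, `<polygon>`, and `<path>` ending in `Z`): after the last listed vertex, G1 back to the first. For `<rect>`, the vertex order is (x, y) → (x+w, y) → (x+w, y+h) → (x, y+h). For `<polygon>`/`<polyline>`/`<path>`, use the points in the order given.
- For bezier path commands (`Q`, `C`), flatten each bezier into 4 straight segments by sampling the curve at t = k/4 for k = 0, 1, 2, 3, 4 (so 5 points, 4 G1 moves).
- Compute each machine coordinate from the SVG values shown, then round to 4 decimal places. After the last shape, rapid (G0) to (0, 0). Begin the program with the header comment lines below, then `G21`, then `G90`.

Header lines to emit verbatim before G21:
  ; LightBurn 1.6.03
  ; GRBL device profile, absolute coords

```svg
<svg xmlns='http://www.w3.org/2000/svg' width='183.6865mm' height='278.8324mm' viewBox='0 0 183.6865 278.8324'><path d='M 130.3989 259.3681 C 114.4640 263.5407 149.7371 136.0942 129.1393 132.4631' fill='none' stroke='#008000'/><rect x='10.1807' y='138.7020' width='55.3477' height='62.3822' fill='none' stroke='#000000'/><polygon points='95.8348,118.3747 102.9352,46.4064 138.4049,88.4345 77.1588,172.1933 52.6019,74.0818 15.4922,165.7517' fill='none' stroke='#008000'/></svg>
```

1 u = 1 mm; y_m = 278.8324 − y.

[1] `<path>` cubic bezier, #008000→engrave S238 F3314: (130.3989,19.4643) → (126.3761,37.0223) → (131.5177,79.9904) → (135.7850,124.4218) → (129.1393,146.3693)

[2] `<rect>` rectangle, #000000→cut S722 F913: (10.1807,140.1304) → (65.5284,140.1304) → (65.5284,77.7482) → (10.1807,77.7482) → (10.1807,140.1304) (closed)

[3] `<polygon>` closed polygon, #008000→engrave S238 F3314: (95.8348,160.4577) → (102.9352,232.4260) → (138.4049,190.3979) → (77.1588,106.6391) → (52.6019,204.7506) → (15.4922,113.0807) → (95.8348,160.4577) (closed)

; LightBurn 1.6.03
; GRBL device profile, absolute coords
G21
G90
G0 X130.3989 Y19.4643
M3 S238
G1 X126.3761 Y37.0223 F3314
G1 X131.5177 Y79.9904
G1 X135.7850 Y124.4218
G1 X129.1393 Y146.3693
M5
G0 X10.1807 Y140.1304
M3 S722
G1 X65.5284 Y140.1304 F913
G1 X65.5284 Y77.7482
G1 X10.1807 Y77.7482
G1 X10.1807 Y140.1304
M5
G0 X95.8348 Y160.4577
M3 S238
G1 X102.9352 Y232.4260 F3314
G1 X138.4049 Y190.3979
G1 X77.1588 Y106.6391
G1 X52.6019 Y204.7506
G1 X15.4922 Y113.0807
G1 X95.8348 Y160.4577
M5
G0 X0.0000 Y0.0000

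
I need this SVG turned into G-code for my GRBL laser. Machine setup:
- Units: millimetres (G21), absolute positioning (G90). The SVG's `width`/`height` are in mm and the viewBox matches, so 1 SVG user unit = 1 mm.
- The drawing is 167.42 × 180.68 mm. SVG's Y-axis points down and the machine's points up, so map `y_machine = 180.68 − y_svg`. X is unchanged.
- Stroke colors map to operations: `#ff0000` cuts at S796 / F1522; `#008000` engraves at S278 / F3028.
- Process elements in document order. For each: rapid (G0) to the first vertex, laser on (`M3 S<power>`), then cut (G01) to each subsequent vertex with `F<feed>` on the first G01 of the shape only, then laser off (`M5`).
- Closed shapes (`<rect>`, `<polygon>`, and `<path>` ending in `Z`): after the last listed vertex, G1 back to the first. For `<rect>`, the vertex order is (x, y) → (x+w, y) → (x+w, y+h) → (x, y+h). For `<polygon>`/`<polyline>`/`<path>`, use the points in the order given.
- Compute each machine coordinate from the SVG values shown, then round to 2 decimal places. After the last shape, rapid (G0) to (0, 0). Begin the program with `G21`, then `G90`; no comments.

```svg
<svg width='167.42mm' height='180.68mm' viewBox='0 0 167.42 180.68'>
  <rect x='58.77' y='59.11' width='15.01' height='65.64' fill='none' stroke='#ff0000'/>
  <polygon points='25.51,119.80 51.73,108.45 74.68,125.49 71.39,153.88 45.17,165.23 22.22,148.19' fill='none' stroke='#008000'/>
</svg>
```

G21
G90
G0 X58.77 Y121.57
M3 S796
G01 X73.78 Y121.57 F1522
G01 X73.78 Y55.93
G01 X58.77 Y55.93
G01 X58.77 Y121.57
M5
G0 X25.51 Y60.88
M3 S278
G01 X51.73 Y72.23 F3028
G01 X74.68 Y55.19
G01 X71.39 Y26.80
G01 X45.17 Y15.45
G01 X22.22 Y32.49
G01 X25.51 Y60.88
M5
G0 X0.00 Y0.00

Since the viewBox matches the mm dimensions, user units are millimetres directly. The only transform is the Y-flip y_m = 180.68 − y_svg.

Shape 1 is a rectangle drawn with `<rect>`. Its stroke #ff0000 means cut at S796, F1522. After flipping Y the toolpath is (58.77,121.57) → (73.78,121.57) → (73.78,55.93) → (58.77,55.93) → (58.77,121.57), returning to the start.

Shape 2 is a regular polygon drawn with `<polygon>`. Its stroke #008000 means engrave at S278, F3028. After flipping Y the toolpath is (25.51,60.88) → (51.73,72.23) → (74.68,55.19) → (71.39,26.80) → (45.17,15.45) → (22.22,32.49) → (25.51,60.88), returning to the start.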